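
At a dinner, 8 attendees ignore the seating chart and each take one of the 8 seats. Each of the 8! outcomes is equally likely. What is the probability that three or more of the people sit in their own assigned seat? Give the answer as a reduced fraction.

647/8064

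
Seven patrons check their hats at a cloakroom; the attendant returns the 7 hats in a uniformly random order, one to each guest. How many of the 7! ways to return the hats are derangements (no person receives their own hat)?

1854

!7 = 7! · Σ_{k=0}^{7} (-1)^k/k!
= 7! - 7!/1! + 7!/2! - 7!/3! + 7!/4! - 7!/5! + 7!/6! - 7!/7!
= 5040 - 5040 + 2520 - 840 + 210 - 42 + 7 - 1
= 1854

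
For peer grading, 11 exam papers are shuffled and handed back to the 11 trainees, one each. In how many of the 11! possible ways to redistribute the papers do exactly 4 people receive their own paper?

611820

Choose which 4 of the 11 are fixed: C(11,4) = 330.
The other 7 form a derangement: !7 = 1854.
Total: 330 × 1854 = 611820.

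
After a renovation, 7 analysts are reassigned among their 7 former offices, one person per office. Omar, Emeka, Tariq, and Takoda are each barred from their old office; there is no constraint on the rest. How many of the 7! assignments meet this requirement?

Let A_j be the event that the j-th constrained one is fixed. By inclusion-exclusion over the 4 events:
Σ_{j=0}^{4} (-1)^j C(4,j)(7-j)!
= C(4,0)·7! - C(4,1)·6! + C(4,2)·5! - C(4,3)·4! + C(4,4)·3!
= 5040 - 2880 + 720 - 96 + 6
= 2790

2790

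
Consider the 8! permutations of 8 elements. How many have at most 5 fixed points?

40291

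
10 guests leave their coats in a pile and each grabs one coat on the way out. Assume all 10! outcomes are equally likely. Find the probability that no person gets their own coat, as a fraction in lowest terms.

16481/44800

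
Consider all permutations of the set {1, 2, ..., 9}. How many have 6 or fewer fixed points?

362843

# with exactly i fixed is C(9,i)·!(9-i); sum over i=0..6:
  i=0: C(9,0)·!9 = 1·133496 = 133496
  i=1: C(9,1)·!8 = 9·14833 = 133497
  i=2: C(9,2)·!7 = 36·1854 = 66744
  i=3: C(9,3)·!6 = 84·265 = 22260
  i=4: C(9,4)·!5 = 126·44 = 5544
  i=5: C(9,5)·!4 = 126·9 = 1134
  i=6: C(9,6)·!3 = 84·2 = 168
Total = 362843.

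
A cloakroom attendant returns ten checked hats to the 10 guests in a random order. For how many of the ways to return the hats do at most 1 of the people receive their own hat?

2669921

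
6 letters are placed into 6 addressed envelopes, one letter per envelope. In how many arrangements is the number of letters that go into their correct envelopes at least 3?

56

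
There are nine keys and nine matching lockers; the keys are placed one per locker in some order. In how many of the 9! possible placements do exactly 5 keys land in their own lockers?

Choose which 5 of the 9 are fixed: C(9,5) = 126.
The remaining 4 must be deranged: !4 = 9.
Total: 126 × 9 = 1134.

1134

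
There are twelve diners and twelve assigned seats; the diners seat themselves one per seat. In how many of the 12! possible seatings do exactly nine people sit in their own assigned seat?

440

Choose which 9 of the 12 are fixed: C(12,9) = 220.
The other 3 form a derangement: !3 = 2.
Total: 220 × 2 = 440.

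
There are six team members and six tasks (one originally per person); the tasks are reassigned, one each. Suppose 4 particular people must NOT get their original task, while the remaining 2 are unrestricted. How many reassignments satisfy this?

362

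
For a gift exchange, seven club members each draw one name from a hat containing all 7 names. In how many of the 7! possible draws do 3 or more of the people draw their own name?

407

Sum C(7,i)·!(7-i) for i = 3..7:
  i=3: C(7,3)·!4 = 35·9 = 315
  i=4: C(7,4)·!3 = 35·2 = 70
  i=5: C(7,5)·!2 = 21·1 = 21
  i=6: C(7,6)·!1 = 7·0 = 0
  i=7: C(7,7)·!0 = 1·1 = 1
Total = 407.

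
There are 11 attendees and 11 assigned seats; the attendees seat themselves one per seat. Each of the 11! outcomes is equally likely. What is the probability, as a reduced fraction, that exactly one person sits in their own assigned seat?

Favorable outcomes: C(11,1)·!10 = 11·1334961 = 14684571.
Total outcomes: 11! = 39916800.
Probability = 14684571/39916800 = 16481/44800.

16481/44800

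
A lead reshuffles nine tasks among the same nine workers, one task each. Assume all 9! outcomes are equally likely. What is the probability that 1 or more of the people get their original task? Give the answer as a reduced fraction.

Favorable outcomes: Σ_{i≥1} C(9,i)·!(9-i) = 9·14833 + 36·1854 + 84·265 + 126·44 + 126·9 + 84·2 + 36·1 + 9·0 + 1·1 = 229384.
Total outcomes: 9! = 362880.
Probability = 229384/362880 = 28673/45360.

28673/45360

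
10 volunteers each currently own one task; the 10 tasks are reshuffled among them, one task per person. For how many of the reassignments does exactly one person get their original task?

Pick the single fixed position: C(10,1) = 10 ways.
The other 9 form a derangement: !9 = 133496.
Total: 10 × 133496 = 1334960.

1334960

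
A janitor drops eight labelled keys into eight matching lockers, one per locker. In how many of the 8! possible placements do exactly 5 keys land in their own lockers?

112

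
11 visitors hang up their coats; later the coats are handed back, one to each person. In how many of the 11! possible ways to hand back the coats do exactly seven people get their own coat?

Pick the 7 fixed positions: C(11,7) = 330 ways.
The other 4 form a derangement: !4 = 9.
Total: 330 × 9 = 2970.

2970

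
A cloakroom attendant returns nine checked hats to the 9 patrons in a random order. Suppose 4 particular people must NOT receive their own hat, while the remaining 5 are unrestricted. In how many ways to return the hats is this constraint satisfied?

229080

Inclusion-exclusion on the 4 forbidden self-matches:
Σ_{j=0}^{4} (-1)^j C(4,j)(9-j)!
= C(4,0)·9! - C(4,1)·8! + C(4,2)·7! - C(4,3)·6! + C(4,4)·5!
= 362880 - 161280 + 30240 - 2880 + 120
= 229080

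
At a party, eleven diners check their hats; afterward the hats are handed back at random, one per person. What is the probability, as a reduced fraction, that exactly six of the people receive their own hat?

11/21600

Favorable outcomes: C(11,6)·!5 = 462·44 = 20328.
Total outcomes: 11! = 39916800.
Probability = 20328/39916800 = 11/21600.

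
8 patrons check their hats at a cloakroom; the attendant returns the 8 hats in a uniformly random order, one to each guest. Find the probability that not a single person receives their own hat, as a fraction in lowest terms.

Favorable outcomes: !8 = 14833.
Total outcomes: 8! = 40320.
Probability = 14833/40320 = 2119/5760.

2119/5760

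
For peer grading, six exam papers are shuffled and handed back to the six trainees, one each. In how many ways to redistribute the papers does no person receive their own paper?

By inclusion-exclusion, !6 = Σ (-1)^k · 6!/k! for k=0..6
= 6! - 6!/1! + 6!/2! - 6!/3! + 6!/4! - 6!/5! + 6!/6!
= 720 - 720 + 360 - 120 + 30 - 6 + 1
= 265

265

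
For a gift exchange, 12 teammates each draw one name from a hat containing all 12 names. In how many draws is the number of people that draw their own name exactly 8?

Choose which 8 of the 12 are fixed: C(12,8) = 495.
The other 4 form a derangement: !4 = 9.
Total: 495 × 9 = 4455.

4455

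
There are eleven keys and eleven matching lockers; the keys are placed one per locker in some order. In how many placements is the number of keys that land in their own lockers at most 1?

29369141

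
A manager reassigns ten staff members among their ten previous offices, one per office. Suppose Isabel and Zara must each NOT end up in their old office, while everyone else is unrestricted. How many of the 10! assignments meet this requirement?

Inclusion-exclusion on the 2 forbidden self-matches:
Σ_{j=0}^{2} (-1)^j C(2,j)(10-j)!
= C(2,0)·10! - C(2,1)·9! + C(2,2)·8!
= 3628800 - 725760 + 40320
= 2943360

2943360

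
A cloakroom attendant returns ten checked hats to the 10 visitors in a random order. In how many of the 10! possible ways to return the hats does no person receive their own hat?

1334961

Recurrence: !10 = 9·(!9 + !8).
!10 = 9·(133496 + 14833) = 9·148329 = 1334961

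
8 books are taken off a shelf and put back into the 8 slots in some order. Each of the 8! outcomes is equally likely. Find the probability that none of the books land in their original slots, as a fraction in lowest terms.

Favorable outcomes: !8 = 14833.
Total outcomes: 8! = 40320.
Probability = 14833/40320 = 2119/5760.

2119/5760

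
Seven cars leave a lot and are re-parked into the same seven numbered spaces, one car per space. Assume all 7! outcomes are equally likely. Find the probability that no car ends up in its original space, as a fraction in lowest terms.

Favorable outcomes: !7 = 1854.
Total outcomes: 7! = 5040.
Probability = 1854/5040 = 103/280.

103/280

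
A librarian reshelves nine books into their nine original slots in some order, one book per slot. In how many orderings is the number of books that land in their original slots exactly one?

Choose which one of the 9 is fixed: C(9,1) = 9.
The remaining 8 must be deranged: !8 = 14833.
Total: 9 × 14833 = 133497.

133497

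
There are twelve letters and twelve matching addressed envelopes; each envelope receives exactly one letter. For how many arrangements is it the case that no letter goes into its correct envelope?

176214841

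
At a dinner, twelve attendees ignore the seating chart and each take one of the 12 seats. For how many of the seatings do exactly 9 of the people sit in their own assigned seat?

440

Choose which 9 of the 12 are fixed: C(12,9) = 220.
The other 3 form a derangement: !3 = 2.
Total: 220 × 2 = 440.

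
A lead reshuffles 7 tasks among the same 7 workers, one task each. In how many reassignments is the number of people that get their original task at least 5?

Sum C(7,i)·!(7-i) for i = 5..7:
  i=5: C(7,5)·!2 = 21·1 = 21
  i=6: C(7,6)·!1 = 7·0 = 0
  i=7: C(7,7)·!0 = 1·1 = 1
Total = 22.

22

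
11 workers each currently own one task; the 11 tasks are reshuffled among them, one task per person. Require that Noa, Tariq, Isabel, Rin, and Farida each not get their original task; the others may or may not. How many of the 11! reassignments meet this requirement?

25022880

Inclusion-exclusion on the 5 forbidden self-matches:
Σ_{j=0}^{5} (-1)^j C(5,j)(11-j)!
= C(5,0)·11! - C(5,1)·10! + C(5,2)·9! - C(5,3)·8! + C(5,4)·7! - C(5,5)·6!
= 39916800 - 18144000 + 3628800 - 403200 + 25200 - 720
= 25022880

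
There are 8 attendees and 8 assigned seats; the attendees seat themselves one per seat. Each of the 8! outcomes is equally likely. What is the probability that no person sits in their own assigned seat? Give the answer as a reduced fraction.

Favorable outcomes: !8 = 14833.
Total outcomes: 8! = 40320.
Probability = 14833/40320 = 2119/5760.

2119/5760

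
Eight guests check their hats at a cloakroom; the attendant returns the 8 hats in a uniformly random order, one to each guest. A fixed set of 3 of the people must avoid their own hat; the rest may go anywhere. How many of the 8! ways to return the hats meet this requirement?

27240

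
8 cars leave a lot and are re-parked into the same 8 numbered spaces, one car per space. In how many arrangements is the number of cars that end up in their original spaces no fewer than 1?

25487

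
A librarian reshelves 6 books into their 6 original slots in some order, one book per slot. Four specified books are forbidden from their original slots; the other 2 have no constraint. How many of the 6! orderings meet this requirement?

362

Let A_j be the event that the j-th constrained one is fixed. By inclusion-exclusion over the 4 events:
Σ_{j=0}^{4} (-1)^j C(4,j)(6-j)!
= C(4,0)·6! - C(4,1)·5! + C(4,2)·4! - C(4,3)·3! + C(4,4)·2!
= 720 - 480 + 144 - 24 + 2
= 362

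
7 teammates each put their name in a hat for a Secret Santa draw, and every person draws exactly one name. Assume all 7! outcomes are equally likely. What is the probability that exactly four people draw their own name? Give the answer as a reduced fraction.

Favorable outcomes: C(7,4)·!3 = 35·2 = 70.
Total outcomes: 7! = 5040.
Probability = 70/5040 = 1/72.

1/72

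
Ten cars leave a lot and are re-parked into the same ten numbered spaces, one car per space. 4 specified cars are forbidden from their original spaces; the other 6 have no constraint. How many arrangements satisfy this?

2399760

Inclusion-exclusion on the 4 forbidden self-matches:
Σ_{j=0}^{4} (-1)^j C(4,j)(10-j)!
= C(4,0)·10! - C(4,1)·9! + C(4,2)·8! - C(4,3)·7! + C(4,4)·6!
= 3628800 - 1451520 + 241920 - 20160 + 720
= 2399760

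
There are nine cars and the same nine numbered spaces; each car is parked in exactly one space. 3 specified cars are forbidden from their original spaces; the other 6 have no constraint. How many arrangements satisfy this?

Inclusion-exclusion on the 3 forbidden self-matches:
Σ_{j=0}^{3} (-1)^j C(3,j)(9-j)!
= C(3,0)·9! - C(3,1)·8! + C(3,2)·7! - C(3,3)·6!
= 362880 - 120960 + 15120 - 720
= 256320

256320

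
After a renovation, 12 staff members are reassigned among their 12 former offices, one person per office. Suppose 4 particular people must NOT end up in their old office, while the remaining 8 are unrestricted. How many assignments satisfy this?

Inclusion-exclusion on the 4 forbidden self-matches:
Σ_{j=0}^{4} (-1)^j C(4,j)(12-j)!
= C(4,0)·12! - C(4,1)·11! + C(4,2)·10! - C(4,3)·9! + C(4,4)·8!
= 479001600 - 159667200 + 21772800 - 1451520 + 40320
= 339696000

339696000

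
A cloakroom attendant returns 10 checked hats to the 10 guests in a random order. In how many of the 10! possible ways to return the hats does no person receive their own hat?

1334961

The subfactorial !10 = [10!/e] (nearest integer).
10! = 3628800, and 3628800/e ≈ 1334960.92, so !10 = 1334961.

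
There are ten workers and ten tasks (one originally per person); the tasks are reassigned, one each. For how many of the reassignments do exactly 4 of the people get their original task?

Choose which 4 of the 10 are fixed: C(10,4) = 210.
The other 6 form a derangement: !6 = 265.
Total: 210 × 265 = 55650.

55650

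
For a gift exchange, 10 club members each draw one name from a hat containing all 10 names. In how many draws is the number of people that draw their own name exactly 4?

55650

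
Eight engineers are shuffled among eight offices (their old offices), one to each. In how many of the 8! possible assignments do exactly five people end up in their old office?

Choose which 5 of the 8 are fixed: C(8,5) = 56.
The other 3 form a derangement: !3 = 2.
Total: 56 × 2 = 112.

112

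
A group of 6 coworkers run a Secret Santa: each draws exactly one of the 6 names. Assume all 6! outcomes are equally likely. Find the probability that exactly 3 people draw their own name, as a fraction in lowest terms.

Favorable outcomes: C(6,3)·!3 = 20·2 = 40.
Total outcomes: 6! = 720.
Probability = 40/720 = 1/18.

1/18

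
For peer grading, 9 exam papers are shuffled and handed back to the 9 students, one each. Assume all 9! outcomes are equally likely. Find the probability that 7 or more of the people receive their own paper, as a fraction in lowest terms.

37/362880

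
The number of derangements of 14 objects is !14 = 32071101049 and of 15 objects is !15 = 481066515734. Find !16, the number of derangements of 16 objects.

7697064251745

!16 = (16-1)·(!15 + !14) = 15·(481066515734 + 32071101049) = 15·513137616783 = 7697064251745.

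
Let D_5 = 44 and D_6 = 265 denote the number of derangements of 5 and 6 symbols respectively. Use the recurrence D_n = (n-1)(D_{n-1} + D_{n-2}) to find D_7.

1854

D_7 = (7-1)·(D_6 + D_5) = 6·(265 + 44) = 6·309 = 1854.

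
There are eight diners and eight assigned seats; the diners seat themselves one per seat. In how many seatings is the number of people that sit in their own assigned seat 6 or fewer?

40319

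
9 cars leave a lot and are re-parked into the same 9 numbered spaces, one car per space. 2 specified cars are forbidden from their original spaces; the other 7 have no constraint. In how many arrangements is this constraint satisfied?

Inclusion-exclusion on the 2 forbidden self-matches:
Σ_{j=0}^{2} (-1)^j C(2,j)(9-j)!
= C(2,0)·9! - C(2,1)·8! + C(2,2)·7!
= 362880 - 80640 + 5040
= 287280

287280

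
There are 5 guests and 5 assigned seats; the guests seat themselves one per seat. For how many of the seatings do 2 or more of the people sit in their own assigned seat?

# with exactly i fixed is C(5,i)·!(5-i); sum over i=2..5:
  i=2: C(5,2)·!3 = 10·2 = 20
  i=3: C(5,3)·!2 = 10·1 = 10
  i=4: C(5,4)·!1 = 5·0 = 0
  i=5: C(5,5)·!0 = 1·1 = 1
Total = 31.

31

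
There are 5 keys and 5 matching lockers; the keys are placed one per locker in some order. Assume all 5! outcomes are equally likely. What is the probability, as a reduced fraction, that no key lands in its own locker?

Favorable outcomes: !5 = 44.
Total outcomes: 5! = 120.
Probability = 44/120 = 11/30.

11/30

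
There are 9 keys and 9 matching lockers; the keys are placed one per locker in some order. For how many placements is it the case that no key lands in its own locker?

Use !n = (n-1)(!(n-1) + !(n-2)).
!9 = 8·(14833 + 1854) = 8·16687 = 133496

133496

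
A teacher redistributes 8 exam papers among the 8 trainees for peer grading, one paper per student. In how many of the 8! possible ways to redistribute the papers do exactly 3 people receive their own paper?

Choose which 3 of the 8 are fixed: C(8,3) = 56.
The other 5 form a derangement: !5 = 44.
Total: 56 × 44 = 2464.

2464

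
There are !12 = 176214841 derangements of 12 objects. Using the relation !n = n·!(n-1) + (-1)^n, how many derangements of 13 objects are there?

2290792932

!13 = 13·176214841 - 1 = 2290792932.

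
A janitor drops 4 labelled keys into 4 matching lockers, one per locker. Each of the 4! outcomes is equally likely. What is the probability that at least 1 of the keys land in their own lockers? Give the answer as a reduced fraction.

5/8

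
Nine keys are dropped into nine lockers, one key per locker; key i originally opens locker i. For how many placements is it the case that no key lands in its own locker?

133496

!9 = 9! · Σ_{k=0}^{9} (-1)^k/k!
= 9! - 9!/1! + 9!/2! - 9!/3! + 9!/4! - 9!/5! + 9!/6! - 9!/7! + 9!/8! - 9!/9!
= 362880 - 362880 + 181440 - 60480 + 15120 - 3024 + 504 - 72 + 9 - 1
= 133496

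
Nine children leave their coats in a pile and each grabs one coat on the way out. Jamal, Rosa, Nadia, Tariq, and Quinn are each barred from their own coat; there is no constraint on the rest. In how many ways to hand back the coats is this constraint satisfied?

Let A_j be the event that the j-th constrained one is fixed. By inclusion-exclusion over the 5 events:
Σ_{j=0}^{5} (-1)^j C(5,j)(9-j)!
= C(5,0)·9! - C(5,1)·8! + C(5,2)·7! - C(5,3)·6! + C(5,4)·5! - C(5,5)·4!
= 362880 - 201600 + 50400 - 7200 + 600 - 24
= 205056

205056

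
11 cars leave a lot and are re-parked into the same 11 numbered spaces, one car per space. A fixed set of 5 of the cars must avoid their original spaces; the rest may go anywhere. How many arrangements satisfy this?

25022880

Let A_j be the event that the j-th constrained one is fixed. By inclusion-exclusion over the 5 events:
Σ_{j=0}^{5} (-1)^j C(5,j)(11-j)!
= C(5,0)·11! - C(5,1)·10! + C(5,2)·9! - C(5,3)·8! + C(5,4)·7! - C(5,5)·6!
= 39916800 - 18144000 + 3628800 - 403200 + 25200 - 720
= 25022880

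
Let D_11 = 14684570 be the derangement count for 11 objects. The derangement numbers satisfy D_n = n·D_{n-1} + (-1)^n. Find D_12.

D_12 = 12·14684570 + 1 = 176214841.

176214841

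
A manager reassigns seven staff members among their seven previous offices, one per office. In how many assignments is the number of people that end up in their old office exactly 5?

Choose which 5 of the 7 are fixed: C(7,5) = 21.
The other 2 form a derangement: !2 = 1.
Total: 21 × 1 = 21.

21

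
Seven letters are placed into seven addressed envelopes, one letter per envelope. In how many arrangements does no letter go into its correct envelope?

1854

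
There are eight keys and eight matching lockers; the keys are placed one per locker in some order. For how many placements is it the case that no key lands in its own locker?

Use !n = n·!(n-1) + (-1)^n.
!8 = 8·1854 + 1 = 14833

14833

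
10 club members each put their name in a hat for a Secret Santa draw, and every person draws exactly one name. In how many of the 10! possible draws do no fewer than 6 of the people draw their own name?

2176

Sum C(10,i)·!(10-i) for i = 6..10:
  i=6: C(10,6)·!4 = 210·9 = 1890
  i=7: C(10,7)·!3 = 120·2 = 240
  i=8: C(10,8)·!2 = 45·1 = 45
  i=9: C(10,9)·!1 = 10·0 = 0
  i=10: C(10,10)·!0 = 1·1 = 1
Total = 2176.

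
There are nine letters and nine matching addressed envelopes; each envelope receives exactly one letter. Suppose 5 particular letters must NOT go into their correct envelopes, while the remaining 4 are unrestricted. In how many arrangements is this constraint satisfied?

205056

Let A_j be the event that the j-th constrained one is fixed. By inclusion-exclusion over the 5 events:
Σ_{j=0}^{5} (-1)^j C(5,j)(9-j)!
= C(5,0)·9! - C(5,1)·8! + C(5,2)·7! - C(5,3)·6! + C(5,4)·5! - C(5,5)·4!
= 362880 - 201600 + 50400 - 7200 + 600 - 24
= 205056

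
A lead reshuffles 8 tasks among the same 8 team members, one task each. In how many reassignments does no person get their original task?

14833

!8 is the nearest integer to 8!/e.
8! = 40320, and 40320/e ≈ 14832.90, so !8 = 14833.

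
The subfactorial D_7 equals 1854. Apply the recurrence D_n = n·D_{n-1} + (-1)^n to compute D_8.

14833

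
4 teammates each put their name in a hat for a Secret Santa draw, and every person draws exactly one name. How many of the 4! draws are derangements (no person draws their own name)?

The subfactorial !4 = [4!/e] (nearest integer).
4! = 24, and 24/e ≈ 8.83, so !4 = 9.

9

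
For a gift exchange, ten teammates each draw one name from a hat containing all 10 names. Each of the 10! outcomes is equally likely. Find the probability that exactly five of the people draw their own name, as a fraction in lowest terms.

11/3600

Favorable outcomes: C(10,5)·!5 = 252·44 = 11088.
Total outcomes: 10! = 3628800.
Probability = 11088/3628800 = 11/3600.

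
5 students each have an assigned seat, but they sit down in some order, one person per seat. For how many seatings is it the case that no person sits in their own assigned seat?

44

By inclusion-exclusion, !5 = Σ (-1)^k · 5!/k! for k=0..5
= 5! - 5!/1! + 5!/2! - 5!/3! + 5!/4! - 5!/5!
= 120 - 120 + 60 - 20 + 5 - 1
= 44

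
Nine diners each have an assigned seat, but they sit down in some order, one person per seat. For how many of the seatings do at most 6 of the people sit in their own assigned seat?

362843

# with exactly i fixed is C(9,i)·!(9-i); sum over i=0..6:
  i=0: C(9,0)·!9 = 1·133496 = 133496
  i=1: C(9,1)·!8 = 9·14833 = 133497
  i=2: C(9,2)·!7 = 36·1854 = 66744
  i=3: C(9,3)·!6 = 84·265 = 22260
  i=4: C(9,4)·!5 = 126·44 = 5544
  i=5: C(9,5)·!4 = 126·9 = 1134
  i=6: C(9,6)·!3 = 84·2 = 168
Total = 362843.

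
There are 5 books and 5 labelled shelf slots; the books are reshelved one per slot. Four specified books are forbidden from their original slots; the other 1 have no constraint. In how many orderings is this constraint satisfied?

Let A_j be the event that the j-th constrained one is fixed. By inclusion-exclusion over the 4 events:
Σ_{j=0}^{4} (-1)^j C(4,j)(5-j)!
= C(4,0)·5! - C(4,1)·4! + C(4,2)·3! - C(4,3)·2! + C(4,4)·1!
= 120 - 96 + 36 - 8 + 1
= 53

53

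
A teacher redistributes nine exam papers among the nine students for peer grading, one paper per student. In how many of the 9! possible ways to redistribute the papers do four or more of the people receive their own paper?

6883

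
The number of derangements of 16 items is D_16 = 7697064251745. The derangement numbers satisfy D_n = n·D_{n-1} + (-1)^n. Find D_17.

D_17 = 17·7697064251745 - 1 = 130850092279664.

130850092279664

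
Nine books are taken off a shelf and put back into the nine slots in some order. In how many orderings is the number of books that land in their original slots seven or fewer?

362879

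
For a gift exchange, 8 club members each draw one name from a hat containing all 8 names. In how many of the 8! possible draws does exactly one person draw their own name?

14832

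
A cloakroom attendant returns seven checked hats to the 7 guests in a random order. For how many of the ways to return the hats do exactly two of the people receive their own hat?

924

Choose which 2 of the 7 are fixed: C(7,2) = 21.
The other 5 form a derangement: !5 = 44.
Total: 21 × 44 = 924.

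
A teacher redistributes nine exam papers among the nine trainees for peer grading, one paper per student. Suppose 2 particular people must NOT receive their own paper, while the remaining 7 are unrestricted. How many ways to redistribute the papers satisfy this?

287280

Let A_j be the event that the j-th constrained one is fixed. By inclusion-exclusion over the 2 events:
Σ_{j=0}^{2} (-1)^j C(2,j)(9-j)!
= C(2,0)·9! - C(2,1)·8! + C(2,2)·7!
= 362880 - 80640 + 5040
= 287280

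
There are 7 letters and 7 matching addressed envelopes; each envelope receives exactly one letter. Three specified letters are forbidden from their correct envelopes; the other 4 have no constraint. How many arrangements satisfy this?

Inclusion-exclusion on the 3 forbidden self-matches:
Σ_{j=0}^{3} (-1)^j C(3,j)(7-j)!
= C(3,0)·7! - C(3,1)·6! + C(3,2)·5! - C(3,3)·4!
= 5040 - 2160 + 360 - 24
= 3216

3216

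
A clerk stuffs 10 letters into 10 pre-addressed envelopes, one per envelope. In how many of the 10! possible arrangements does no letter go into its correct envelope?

1334961

The subfactorial !10 = [10!/e] (nearest integer).
10! = 3628800, and 3628800/e ≈ 1334960.92, so !10 = 1334961.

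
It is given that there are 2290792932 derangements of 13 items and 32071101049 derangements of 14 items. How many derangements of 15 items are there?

!15 = (15-1)·(!14 + !13) = 14·(32071101049 + 2290792932) = 14·34361893981 = 481066515734.

481066515734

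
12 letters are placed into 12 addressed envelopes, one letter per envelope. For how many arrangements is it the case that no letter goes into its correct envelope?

176214841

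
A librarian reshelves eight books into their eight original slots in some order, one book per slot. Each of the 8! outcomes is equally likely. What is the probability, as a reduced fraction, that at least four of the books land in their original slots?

Favorable outcomes: Σ_{i≥4} C(8,i)·!(8-i) = 70·9 + 56·2 + 28·1 + 8·0 + 1·1 = 771.
Total outcomes: 8! = 40320.
Probability = 771/40320 = 257/13440.

257/13440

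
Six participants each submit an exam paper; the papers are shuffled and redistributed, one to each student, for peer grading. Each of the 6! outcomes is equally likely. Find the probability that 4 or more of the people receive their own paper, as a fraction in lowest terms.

Favorable outcomes: Σ_{i≥4} C(6,i)·!(6-i) = 15·1 + 6·0 + 1·1 = 16.
Total outcomes: 6! = 720.
Probability = 16/720 = 1/45.

1/45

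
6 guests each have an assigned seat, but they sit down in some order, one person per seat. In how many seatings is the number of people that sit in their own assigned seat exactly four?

Choose which 4 of the 6 are fixed: C(6,4) = 15.
The remaining 2 must be deranged: !2 = 1.
Total: 15 × 1 = 15.

15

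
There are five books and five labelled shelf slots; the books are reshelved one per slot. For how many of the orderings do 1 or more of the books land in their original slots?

Sum C(5,i)·!(5-i) for i = 1..5:
  i=1: C(5,1)·!4 = 5·9 = 45
  i=2: C(5,2)·!3 = 10·2 = 20
  i=3: C(5,3)·!2 = 10·1 = 10
  i=4: C(5,4)·!1 = 5·0 = 0
  i=5: C(5,5)·!0 = 1·1 = 1
Total = 76.

76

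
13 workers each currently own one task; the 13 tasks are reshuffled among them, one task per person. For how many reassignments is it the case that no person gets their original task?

By inclusion-exclusion, !13 = Σ (-1)^k · 13!/k! for k=0..13
= 13! - 13!/1! + 13!/2! - 13!/3! + 13!/4! - 13!/5! + 13!/6! - 13!/7! + 13!/8! - 13!/9! + 13!/10! - 13!/11! + 13!/12! - 13!/13!
= 6227020800 - 6227020800 + 3113510400 - 1037836800 + 259459200 - 51891840 + 8648640 - 1235520 + 154440 - 17160 + 1716 - 156 + 13 - 1
= 2290792932

2290792932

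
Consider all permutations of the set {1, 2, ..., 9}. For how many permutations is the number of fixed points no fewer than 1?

229384

# with exactly i fixed is C(9,i)·!(9-i); sum over i=1..9:
  i=1: C(9,1)·!8 = 9·14833 = 133497
  i=2: C(9,2)·!7 = 36·1854 = 66744
  i=3: C(9,3)·!6 = 84·265 = 22260
  i=4: C(9,4)·!5 = 126·44 = 5544
  i=5: C(9,5)·!4 = 126·9 = 1134
  i=6: C(9,6)·!3 = 84·2 = 168
  i=7: C(9,7)·!2 = 36·1 = 36
  i=8: C(9,8)·!1 = 9·0 = 0
  i=9: C(9,9)·!0 = 1·1 = 1
Total = 229384.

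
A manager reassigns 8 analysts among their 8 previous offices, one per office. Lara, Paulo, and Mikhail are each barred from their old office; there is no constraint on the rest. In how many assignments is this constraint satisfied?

Inclusion-exclusion on the 3 forbidden self-matches:
Σ_{j=0}^{3} (-1)^j C(3,j)(8-j)!
= C(3,0)·8! - C(3,1)·7! + C(3,2)·6! - C(3,3)·5!
= 40320 - 15120 + 2160 - 120
= 27240

27240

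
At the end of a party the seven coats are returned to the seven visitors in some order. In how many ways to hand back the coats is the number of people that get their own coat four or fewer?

5018

# with exactly i fixed is C(7,i)·!(7-i); sum over i=0..4:
  i=0: C(7,0)·!7 = 1·1854 = 1854
  i=1: C(7,1)·!6 = 7·265 = 1855
  i=2: C(7,2)·!5 = 21·44 = 924
  i=3: C(7,3)·!4 = 35·9 = 315
  i=4: C(7,4)·!3 = 35·2 = 70
Total = 5018.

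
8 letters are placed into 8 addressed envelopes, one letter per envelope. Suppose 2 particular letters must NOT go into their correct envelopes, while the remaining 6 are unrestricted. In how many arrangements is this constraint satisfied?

30960

Inclusion-exclusion on the 2 forbidden self-matches:
Σ_{j=0}^{2} (-1)^j C(2,j)(8-j)!
= C(2,0)·8! - C(2,1)·7! + C(2,2)·6!
= 40320 - 10080 + 720
= 30960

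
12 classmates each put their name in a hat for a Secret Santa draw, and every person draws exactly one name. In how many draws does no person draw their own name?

176214841

By inclusion-exclusion, !12 = Σ (-1)^k · 12!/k! for k=0..12
= 12! - 12!/1! + 12!/2! - 12!/3! + 12!/4! - 12!/5! + 12!/6! - 12!/7! + 12!/8! - 12!/9! + 12!/10! - 12!/11! + 12!/12!
= 479001600 - 479001600 + 239500800 - 79833600 + 19958400 - 3991680 + 665280 - 95040 + 11880 - 1320 + 132 - 12 + 1
= 176214841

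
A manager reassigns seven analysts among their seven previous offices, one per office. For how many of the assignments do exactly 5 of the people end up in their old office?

Choose which 5 of the 7 are fixed: C(7,5) = 21.
The other 2 form a derangement: !2 = 1.
Total: 21 × 1 = 21.

21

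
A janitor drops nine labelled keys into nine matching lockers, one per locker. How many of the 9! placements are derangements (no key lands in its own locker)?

The number of derangements of 9 is !9 = Σ_{k=0}^{9} (-1)^k·9!/k!
= 9! - 9!/1! + 9!/2! - 9!/3! + 9!/4! - 9!/5! + 9!/6! - 9!/7! + 9!/8! - 9!/9!
= 362880 - 362880 + 181440 - 60480 + 15120 - 3024 + 504 - 72 + 9 - 1
= 133496

133496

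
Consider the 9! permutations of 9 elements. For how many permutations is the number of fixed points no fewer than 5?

1339

# with exactly i fixed is C(9,i)·!(9-i); sum over i=5..9:
  i=5: C(9,5)·!4 = 126·9 = 1134
  i=6: C(9,6)·!3 = 84·2 = 168
  i=7: C(9,7)·!2 = 36·1 = 36
  i=8: C(9,8)·!1 = 9·0 = 0
  i=9: C(9,9)·!0 = 1·1 = 1
Total = 1339.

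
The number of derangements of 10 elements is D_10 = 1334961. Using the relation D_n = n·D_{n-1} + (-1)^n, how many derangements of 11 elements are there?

14684570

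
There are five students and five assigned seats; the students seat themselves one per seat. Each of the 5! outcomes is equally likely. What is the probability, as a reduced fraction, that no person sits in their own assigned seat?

11/30

Favorable outcomes: !5 = 44.
Total outcomes: 5! = 120.
Probability = 44/120 = 11/30.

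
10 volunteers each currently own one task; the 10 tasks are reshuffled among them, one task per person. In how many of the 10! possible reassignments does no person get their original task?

1334961

By inclusion-exclusion, !10 = Σ (-1)^k · 10!/k! for k=0..10
= 10! - 10!/1! + 10!/2! - 10!/3! + 10!/4! - 10!/5! + 10!/6! - 10!/7! + 10!/8! - 10!/9! + 10!/10!
= 3628800 - 3628800 + 1814400 - 604800 + 151200 - 30240 + 5040 - 720 + 90 - 10 + 1
= 1334961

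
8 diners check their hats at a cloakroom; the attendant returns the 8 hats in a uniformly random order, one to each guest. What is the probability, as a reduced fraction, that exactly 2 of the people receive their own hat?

53/288

Favorable outcomes: C(8,2)·!6 = 28·265 = 7420.
Total outcomes: 8! = 40320.
Probability = 7420/40320 = 53/288.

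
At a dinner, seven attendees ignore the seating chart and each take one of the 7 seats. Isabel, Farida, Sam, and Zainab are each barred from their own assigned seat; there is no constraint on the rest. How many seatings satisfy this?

Let A_j be the event that the j-th constrained one is fixed. By inclusion-exclusion over the 4 events:
Σ_{j=0}^{4} (-1)^j C(4,j)(7-j)!
= C(4,0)·7! - C(4,1)·6! + C(4,2)·5! - C(4,3)·4! + C(4,4)·3!
= 5040 - 2880 + 720 - 96 + 6
= 2790

2790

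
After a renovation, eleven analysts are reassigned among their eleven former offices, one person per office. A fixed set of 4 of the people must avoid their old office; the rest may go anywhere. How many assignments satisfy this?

27422640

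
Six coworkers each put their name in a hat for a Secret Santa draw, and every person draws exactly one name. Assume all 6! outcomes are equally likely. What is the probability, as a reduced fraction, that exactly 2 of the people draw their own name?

3/16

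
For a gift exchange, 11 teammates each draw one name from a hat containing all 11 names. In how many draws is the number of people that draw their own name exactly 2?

7342280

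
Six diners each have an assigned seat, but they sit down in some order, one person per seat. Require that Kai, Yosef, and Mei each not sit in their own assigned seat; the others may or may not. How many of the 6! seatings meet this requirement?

Inclusion-exclusion on the 3 forbidden self-matches:
Σ_{j=0}^{3} (-1)^j C(3,j)(6-j)!
= C(3,0)·6! - C(3,1)·5! + C(3,2)·4! - C(3,3)·3!
= 720 - 360 + 72 - 6
= 426

426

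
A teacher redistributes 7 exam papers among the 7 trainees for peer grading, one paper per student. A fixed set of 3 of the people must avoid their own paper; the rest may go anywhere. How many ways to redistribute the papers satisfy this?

3216

Let A_j be the event that the j-th constrained one is fixed. By inclusion-exclusion over the 3 events:
Σ_{j=0}^{3} (-1)^j C(3,j)(7-j)!
= C(3,0)·7! - C(3,1)·6! + C(3,2)·5! - C(3,3)·4!
= 5040 - 2160 + 360 - 24
= 3216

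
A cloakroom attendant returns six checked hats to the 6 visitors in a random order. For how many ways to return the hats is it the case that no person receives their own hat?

265

Recurrence: !6 = 6·!5 + (-1)^6.
!6 = 6·44 + 1 = 265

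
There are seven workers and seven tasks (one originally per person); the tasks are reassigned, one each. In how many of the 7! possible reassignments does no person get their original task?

1854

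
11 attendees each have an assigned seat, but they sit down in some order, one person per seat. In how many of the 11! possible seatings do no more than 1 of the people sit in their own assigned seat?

29369141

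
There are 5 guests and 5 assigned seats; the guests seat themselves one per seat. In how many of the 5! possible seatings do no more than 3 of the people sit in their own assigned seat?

119

Sum C(5,i)·!(5-i) for i = 0..3:
  i=0: C(5,0)·!5 = 1·44 = 44
  i=1: C(5,1)·!4 = 5·9 = 45
  i=2: C(5,2)·!3 = 10·2 = 20
  i=3: C(5,3)·!2 = 10·1 = 10
Total = 119.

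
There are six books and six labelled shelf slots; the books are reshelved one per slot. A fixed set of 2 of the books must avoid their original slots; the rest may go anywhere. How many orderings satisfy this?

Let A_j be the event that the j-th constrained one is fixed. By inclusion-exclusion over the 2 events:
Σ_{j=0}^{2} (-1)^j C(2,j)(6-j)!
= C(2,0)·6! - C(2,1)·5! + C(2,2)·4!
= 720 - 240 + 24
= 504

504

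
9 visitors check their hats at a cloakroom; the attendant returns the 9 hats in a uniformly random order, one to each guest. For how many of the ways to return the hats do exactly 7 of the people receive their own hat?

36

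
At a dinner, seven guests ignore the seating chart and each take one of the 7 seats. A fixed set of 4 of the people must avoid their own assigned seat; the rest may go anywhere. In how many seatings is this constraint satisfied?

2790

Inclusion-exclusion on the 4 forbidden self-matches:
Σ_{j=0}^{4} (-1)^j C(4,j)(7-j)!
= C(4,0)·7! - C(4,1)·6! + C(4,2)·5! - C(4,3)·4! + C(4,4)·3!
= 5040 - 2880 + 720 - 96 + 6
= 2790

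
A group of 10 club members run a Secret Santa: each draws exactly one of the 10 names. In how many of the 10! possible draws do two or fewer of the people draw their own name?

# with exactly i fixed is C(10,i)·!(10-i); sum over i=0..2:
  i=0: C(10,0)·!10 = 1·1334961 = 1334961
  i=1: C(10,1)·!9 = 10·133496 = 1334960
  i=2: C(10,2)·!8 = 45·14833 = 667485
Total = 3337406.

3337406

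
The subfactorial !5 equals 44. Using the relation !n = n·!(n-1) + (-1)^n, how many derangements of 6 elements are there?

265

!6 = 6·44 + 1 = 265.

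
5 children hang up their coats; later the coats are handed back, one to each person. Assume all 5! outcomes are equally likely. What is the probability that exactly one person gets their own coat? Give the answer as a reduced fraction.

Favorable outcomes: C(5,1)·!4 = 5·9 = 45.
Total outcomes: 5! = 120.
Probability = 45/120 = 3/8.

3/8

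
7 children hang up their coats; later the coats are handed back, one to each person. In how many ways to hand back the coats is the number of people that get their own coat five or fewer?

5039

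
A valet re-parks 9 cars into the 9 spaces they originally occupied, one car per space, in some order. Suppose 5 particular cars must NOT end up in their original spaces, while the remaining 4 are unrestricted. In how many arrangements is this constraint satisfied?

Let A_j be the event that the j-th constrained one is fixed. By inclusion-exclusion over the 5 events:
Σ_{j=0}^{5} (-1)^j C(5,j)(9-j)!
= C(5,0)·9! - C(5,1)·8! + C(5,2)·7! - C(5,3)·6! + C(5,4)·5! - C(5,5)·4!
= 362880 - 201600 + 50400 - 7200 + 600 - 24
= 205056

205056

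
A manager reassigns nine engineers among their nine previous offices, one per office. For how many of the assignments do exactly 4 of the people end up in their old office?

Pick the 4 fixed positions: C(9,4) = 126 ways.
The remaining 5 must be deranged: !5 = 44.
Total: 126 × 44 = 5544.

5544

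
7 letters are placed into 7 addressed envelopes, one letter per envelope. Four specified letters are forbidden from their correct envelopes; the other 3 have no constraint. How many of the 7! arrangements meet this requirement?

2790

Let A_j be the event that the j-th constrained one is fixed. By inclusion-exclusion over the 4 events:
Σ_{j=0}^{4} (-1)^j C(4,j)(7-j)!
= C(4,0)·7! - C(4,1)·6! + C(4,2)·5! - C(4,3)·4! + C(4,4)·3!
= 5040 - 2880 + 720 - 96 + 6
= 2790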